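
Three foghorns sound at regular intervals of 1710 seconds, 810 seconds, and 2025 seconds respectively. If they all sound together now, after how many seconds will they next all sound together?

The first simultaneous occurrence is after LCM of the individual periods.
1710 = 2 × 3^2 × 5 × 19
810 = 2 × 3^4 × 5
2025 = 3^4 × 5^2
LCM(1710, 810, 2025) = 2 × 3^4 × 5^2 × 19 = 76950.

76950 seconds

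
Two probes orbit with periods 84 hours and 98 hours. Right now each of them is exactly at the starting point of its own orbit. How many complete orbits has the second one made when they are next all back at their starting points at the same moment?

6 orbits

They are all back at their starting positions together after one LCM of the periods.
84 = 2^2 × 3 × 7
98 = 2 × 7^2
LCM(84, 98) = 2^2 × 3 × 7^2 = 588.
Orbits for period 98: 588 / 98 = 6.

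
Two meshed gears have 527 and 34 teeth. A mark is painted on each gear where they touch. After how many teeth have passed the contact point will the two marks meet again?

1054 teeth

The first simultaneous occurrence is after LCM of the individual periods.
527 = 17 × 31
34 = 2 × 17
LCM(527, 34) = 2 × 17 × 31 = 1054.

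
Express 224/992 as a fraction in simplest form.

224 = 2^5 × 7
992 = 2^5 × 31
gcd(224, 992) = 2^5 = 32.
Divide numerator and denominator by 32: 224/992 = 7/31.

7/31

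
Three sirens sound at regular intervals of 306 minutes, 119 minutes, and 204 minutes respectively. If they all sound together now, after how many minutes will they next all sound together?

They coincide at every common multiple of the periods; the first is the LCM.
306 = 2 × 3^2 × 17
119 = 7 × 17
204 = 2^2 × 3 × 17
LCM(306, 119, 204) = 2^2 × 3^2 × 7 × 17 = 4284.

4284 minutes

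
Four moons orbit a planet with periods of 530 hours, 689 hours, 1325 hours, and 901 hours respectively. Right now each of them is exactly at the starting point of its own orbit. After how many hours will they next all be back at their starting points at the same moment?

585650 hours

The first simultaneous occurrence is after LCM of the individual periods.
530 = 2 × 5 × 53
689 = 13 × 53
1325 = 5^2 × 53
901 = 17 × 53
LCM(530, 689, 1325, 901) = 2 × 5^2 × 13 × 17 × 53 = 585650.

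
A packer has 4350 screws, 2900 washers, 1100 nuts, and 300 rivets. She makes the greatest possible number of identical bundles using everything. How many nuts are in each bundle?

22

Number of bundles = gcd(4350, 2900, 1100, 300).
4350 = 2 × 3 × 5^2 × 29
2900 = 2^2 × 5^2 × 29
1100 = 2^2 × 5^2 × 11
300 = 2^2 × 3 × 5^2
gcd(4350, 2900, 1100, 300) = 2 × 5^2 = 50.
nuts per bundle = 1100 / 50 = 22.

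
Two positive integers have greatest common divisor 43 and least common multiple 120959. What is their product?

5201237

For any two positive integers, gcd × lcm = product = 43 × 120959 = 5201237.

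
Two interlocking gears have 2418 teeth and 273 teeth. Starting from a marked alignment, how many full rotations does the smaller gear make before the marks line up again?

They are all back at their starting positions together after one LCM of the periods.
2418 = 2 × 3 × 13 × 31
273 = 3 × 7 × 13
LCM(2418, 273) = 2 × 3 × 7 × 13 × 31 = 16926.
Rotations for period 273: 16926 / 273 = 62.

62 rotations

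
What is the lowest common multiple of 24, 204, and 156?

5304

24 = 2^3 × 3
204 = 2^2 × 3 × 17
156 = 2^2 × 3 × 13
LCM(24, 204, 156) = 2^3 × 3 × 13 × 17 = 5304.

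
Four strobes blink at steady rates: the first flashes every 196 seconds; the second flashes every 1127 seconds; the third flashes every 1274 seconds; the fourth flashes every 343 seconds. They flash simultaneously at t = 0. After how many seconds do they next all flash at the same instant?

They coincide at every common multiple of the periods; the first is the LCM.
196 = 2^2 × 7^2
1127 = 7^2 × 23
1274 = 2 × 7^2 × 13
343 = 7^3
LCM(196, 1127, 1274, 343) = 2^2 × 7^3 × 13 × 23 = 410228.

410228 seconds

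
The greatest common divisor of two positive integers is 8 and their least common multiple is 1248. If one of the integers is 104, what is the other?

For two integers, gcd × lcm = product, so the other is (8 × 1248) / 104 = 9984 / 104 = 96.

96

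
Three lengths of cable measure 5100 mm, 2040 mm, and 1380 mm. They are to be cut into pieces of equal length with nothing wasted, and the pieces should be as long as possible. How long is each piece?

The greatest length dividing all of 5100, 2040, and 1380 is their gcd.
5100 = 2^2 × 3 × 5^2 × 17
2040 = 2^3 × 3 × 5 × 17
1380 = 2^2 × 3 × 5 × 23
gcd(5100, 2040, 1380) = 2^2 × 3 × 5 = 60.

60 mm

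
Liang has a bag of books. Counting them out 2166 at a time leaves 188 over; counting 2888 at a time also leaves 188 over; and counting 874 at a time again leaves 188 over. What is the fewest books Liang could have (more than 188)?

199460

N − 188 must be a common multiple of 2166, 2888, and 874.
2166 = 2 × 3 × 19^2
2888 = 2^3 × 19^2
874 = 2 × 19 × 23
LCM(2166, 2888, 874) = 2^3 × 3 × 19^2 × 23 = 199272.
Smallest N > 188 is LCM + 188 = 199272 + 188 = 199460.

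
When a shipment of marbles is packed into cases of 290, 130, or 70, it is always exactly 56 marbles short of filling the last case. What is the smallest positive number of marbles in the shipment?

26334

Being 56 short of a full case of size k means N ≡ −56 (mod k), i.e. N + 56 is a multiple of each size.
290 = 2 × 5 × 29
130 = 2 × 5 × 13
70 = 2 × 5 × 7
LCM(290, 130, 70) = 2 × 5 × 7 × 13 × 29 = 26390.
Smallest positive N is 26390 − 56 = 26334.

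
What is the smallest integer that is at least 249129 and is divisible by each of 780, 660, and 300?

The integer must be a common multiple of 780, 660, and 300, so a multiple of their LCM.
780 = 2^2 × 3 × 5 × 13
660 = 2^2 × 3 × 5 × 11
300 = 2^2 × 3 × 5^2
LCM(780, 660, 300) = 2^2 × 3 × 5^2 × 11 × 13 = 42900.
Smallest multiple of 42900 that is ≥ 249129: ⌈249129/42900⌉ × 42900 = 6 × 42900 = 257400.

257400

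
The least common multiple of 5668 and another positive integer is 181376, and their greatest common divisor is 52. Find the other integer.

gcd × lcm = product of the two integers, so the other integer is (52 × 181376) / 5668 = 1664.

1664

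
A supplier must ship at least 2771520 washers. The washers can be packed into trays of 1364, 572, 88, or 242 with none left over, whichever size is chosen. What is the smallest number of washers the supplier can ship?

The number of washers must be a common multiple of 1364, 572, 88, and 242, so a multiple of their LCM.
1364 = 2^2 × 11 × 31
572 = 2^2 × 11 × 13
88 = 2^3 × 11
242 = 2 × 11^2
LCM(1364, 572, 88, 242) = 2^3 × 11^2 × 13 × 31 = 390104.
Smallest multiple of 390104 that is ≥ 2771520: ⌈2771520/390104⌉ × 390104 = 8 × 390104 = 3120832.

3120832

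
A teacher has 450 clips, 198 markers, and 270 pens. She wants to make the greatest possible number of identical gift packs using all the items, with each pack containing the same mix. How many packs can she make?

The pack count must divide each quantity, so the greatest is gcd(450, 198, 270).
450 = 2 × 3^2 × 5^2
198 = 2 × 3^2 × 11
270 = 2 × 3^3 × 5
gcd(450, 198, 270) = 2 × 3^2 = 18.

18 packs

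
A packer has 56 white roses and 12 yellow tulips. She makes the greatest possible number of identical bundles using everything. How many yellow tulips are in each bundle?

Number of bundles = gcd(56, 12).
56 = 2^3 × 7
12 = 2^2 × 3
gcd(56, 12) = 2^2 = 4.
yellow tulips per bundle = 12 / 4 = 3.

3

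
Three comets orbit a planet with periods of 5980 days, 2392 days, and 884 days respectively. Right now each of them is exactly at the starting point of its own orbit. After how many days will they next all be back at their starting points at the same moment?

We need the least common multiple of the intervals.
5980 = 2^2 × 5 × 13 × 23
2392 = 2^3 × 13 × 23
884 = 2^2 × 13 × 17
LCM(5980, 2392, 884) = 2^3 × 5 × 13 × 17 × 23 = 203320.

203320 days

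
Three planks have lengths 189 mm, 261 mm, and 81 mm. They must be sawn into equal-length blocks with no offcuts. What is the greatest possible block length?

9 mm

This is the greatest common divisor of 189, 261, and 81.
189 = 3^3 × 7
261 = 3^2 × 29
81 = 3^4
gcd(189, 261, 81) = 3^2 = 9.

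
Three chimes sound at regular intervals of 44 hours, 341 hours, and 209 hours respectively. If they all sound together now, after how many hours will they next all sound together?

We need the least common multiple of the intervals.
44 = 2^2 × 11
341 = 11 × 31
209 = 11 × 19
LCM(44, 341, 209) = 2^2 × 11 × 19 × 31 = 25916.

25916 hours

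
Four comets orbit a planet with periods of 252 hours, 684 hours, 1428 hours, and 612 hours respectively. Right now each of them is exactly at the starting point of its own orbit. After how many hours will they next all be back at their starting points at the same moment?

81396 hours

We need the least common multiple of the intervals.
252 = 2^2 × 3^2 × 7
684 = 2^2 × 3^2 × 19
1428 = 2^2 × 3 × 7 × 17
612 = 2^2 × 3^2 × 17
LCM(252, 684, 1428, 612) = 2^2 × 3^2 × 7 × 17 × 19 = 81396.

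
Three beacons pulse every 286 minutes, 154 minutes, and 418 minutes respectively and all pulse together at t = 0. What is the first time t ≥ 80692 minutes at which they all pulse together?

Joint pulses occur at multiples of LCM(286, 154, 418).
286 = 2 × 11 × 13
154 = 2 × 7 × 11
418 = 2 × 11 × 19
LCM(286, 154, 418) = 2 × 7 × 11 × 13 × 19 = 38038.
Smallest multiple of 38038 that is ≥ 80692: ⌈80692/38038⌉ × 38038 = 3 × 38038 = 114114.

114114 minutes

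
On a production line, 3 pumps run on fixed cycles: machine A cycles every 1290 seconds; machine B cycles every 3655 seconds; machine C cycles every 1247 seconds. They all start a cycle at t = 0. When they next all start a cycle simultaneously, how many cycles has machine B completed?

All finish a whole number of cycles simultaneously at t = LCM of the periods.
1290 = 2 × 3 × 5 × 43
3655 = 5 × 17 × 43
1247 = 29 × 43
LCM(1290, 3655, 1247) = 2 × 3 × 5 × 17 × 29 × 43 = 635970.
Cycles for period 3655: 635970 / 3655 = 174.

174 cycles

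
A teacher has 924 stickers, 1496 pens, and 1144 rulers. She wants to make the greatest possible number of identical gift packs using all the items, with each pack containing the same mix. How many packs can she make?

The pack count must divide each quantity, so the greatest is gcd(924, 1496, 1144).
924 = 2^2 × 3 × 7 × 11
1496 = 2^3 × 11 × 17
1144 = 2^3 × 11 × 13
gcd(924, 1496, 1144) = 2^2 × 11 = 44.

44 packs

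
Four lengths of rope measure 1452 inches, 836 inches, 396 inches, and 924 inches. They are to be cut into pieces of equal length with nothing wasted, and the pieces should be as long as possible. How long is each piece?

44 inches

The greatest length dividing all of 1452, 836, 396, and 924 is their gcd.
1452 = 2^2 × 3 × 11^2
836 = 2^2 × 11 × 19
396 = 2^2 × 3^2 × 11
924 = 2^2 × 3 × 7 × 11
gcd(1452, 836, 396, 924) = 2^2 × 11 = 44.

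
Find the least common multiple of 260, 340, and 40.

8840

260 = 2^2 × 5 × 13
340 = 2^2 × 5 × 17
40 = 2^3 × 5
LCM(260, 340, 40) = 2^3 × 5 × 13 × 17 = 8840.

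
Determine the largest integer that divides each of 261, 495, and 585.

261 = 3^2 × 29
495 = 3^2 × 5 × 11
585 = 3^2 × 5 × 13
gcd(261, 495, 585) = 3^2 = 9.

9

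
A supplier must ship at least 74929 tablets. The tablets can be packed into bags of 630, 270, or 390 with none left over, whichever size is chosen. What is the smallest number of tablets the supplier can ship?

98280

The number of tablets must be a common multiple of 630, 270, and 390, so a multiple of their LCM.
630 = 2 × 3^2 × 5 × 7
270 = 2 × 3^3 × 5
390 = 2 × 3 × 5 × 13
LCM(630, 270, 390) = 2 × 3^3 × 5 × 7 × 13 = 24570.
Smallest multiple of 24570 that is ≥ 74929: ⌈74929/24570⌉ × 24570 = 4 × 24570 = 98280.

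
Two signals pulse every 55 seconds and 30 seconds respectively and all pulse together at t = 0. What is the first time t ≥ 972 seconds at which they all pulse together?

Joint pulses occur at multiples of LCM(55, 30).
55 = 5 × 11
30 = 2 × 3 × 5
LCM(55, 30) = 2 × 3 × 5 × 11 = 330.
Smallest multiple of 330 that is ≥ 972: ⌈972/330⌉ × 330 = 3 × 330 = 990.

990 seconds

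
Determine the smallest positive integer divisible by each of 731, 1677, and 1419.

731 = 17 × 43
1677 = 3 × 13 × 43
1419 = 3 × 11 × 43
LCM(731, 1677, 1419) = 3 × 11 × 13 × 17 × 43 = 313599.

313599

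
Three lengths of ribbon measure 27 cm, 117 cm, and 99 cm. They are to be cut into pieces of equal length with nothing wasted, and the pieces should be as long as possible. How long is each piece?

The greatest length dividing all of 27, 117, and 99 is their gcd.
27 = 3^3
117 = 3^2 × 13
99 = 3^2 × 11
gcd(27, 117, 99) = 3^2 = 9.

9 cm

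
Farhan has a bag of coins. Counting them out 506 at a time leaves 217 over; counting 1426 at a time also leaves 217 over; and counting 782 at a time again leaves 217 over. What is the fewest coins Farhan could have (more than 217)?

266879

N − 217 must be a common multiple of 506, 1426, and 782.
506 = 2 × 11 × 23
1426 = 2 × 23 × 31
782 = 2 × 17 × 23
LCM(506, 1426, 782) = 2 × 11 × 17 × 23 × 31 = 266662.
Smallest N > 217 is LCM + 217 = 266662 + 217 = 266879.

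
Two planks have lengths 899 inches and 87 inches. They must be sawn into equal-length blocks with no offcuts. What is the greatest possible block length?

29 inches

This is the greatest common divisor of 899 and 87.
899 = 29 × 31
87 = 3 × 29
gcd(899, 87) = 29.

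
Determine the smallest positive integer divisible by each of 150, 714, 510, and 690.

150 = 2 × 3 × 5^2
714 = 2 × 3 × 7 × 17
510 = 2 × 3 × 5 × 17
690 = 2 × 3 × 5 × 23
LCM(150, 714, 510, 690) = 2 × 3 × 5^2 × 7 × 17 × 23 = 410550.

410550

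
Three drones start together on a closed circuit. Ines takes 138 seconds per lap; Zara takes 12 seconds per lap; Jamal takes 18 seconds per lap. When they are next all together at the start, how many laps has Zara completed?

69 laps

The first common completion time is the LCM of the periods.
138 = 2 × 3 × 23
12 = 2^2 × 3
18 = 2 × 3^2
LCM(138, 12, 18) = 2^2 × 3^2 × 23 = 828.
Laps for period 12: 828 / 12 = 69.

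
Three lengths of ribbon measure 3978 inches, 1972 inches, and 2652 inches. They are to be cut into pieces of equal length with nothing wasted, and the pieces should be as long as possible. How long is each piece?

34 inches

The greatest length dividing all of 3978, 1972, and 2652 is their gcd.
3978 = 2 × 3^2 × 13 × 17
1972 = 2^2 × 17 × 29
2652 = 2^2 × 3 × 13 × 17
gcd(3978, 1972, 2652) = 2 × 17 = 34.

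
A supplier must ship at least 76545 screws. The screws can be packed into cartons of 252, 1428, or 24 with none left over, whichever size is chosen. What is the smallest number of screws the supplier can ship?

77112

The number of screws must be a common multiple of 252, 1428, and 24, so a multiple of their LCM.
252 = 2^2 × 3^2 × 7
1428 = 2^2 × 3 × 7 × 17
24 = 2^3 × 3
LCM(252, 1428, 24) = 2^3 × 3^2 × 7 × 17 = 8568.
Smallest multiple of 8568 that is ≥ 76545: ⌈76545/8568⌉ × 8568 = 9 × 8568 = 77112.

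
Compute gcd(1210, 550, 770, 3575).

1210 = 2 × 5 × 11^2
550 = 2 × 5^2 × 11
770 = 2 × 5 × 7 × 11
3575 = 5^2 × 11 × 13
gcd(1210, 550, 770, 3575) = 5 × 11 = 55.

55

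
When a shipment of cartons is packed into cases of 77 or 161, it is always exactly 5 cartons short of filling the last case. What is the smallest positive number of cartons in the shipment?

1766

Being 5 short of a full case of size k means N ≡ −5 (mod k), i.e. N + 5 is a multiple of each size.
77 = 7 × 11
161 = 7 × 23
LCM(77, 161) = 7 × 11 × 23 = 1771.
Smallest positive N is 1771 − 5 = 1766.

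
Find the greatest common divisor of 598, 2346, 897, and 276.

598 = 2 × 13 × 23
2346 = 2 × 3 × 17 × 23
897 = 3 × 13 × 23
276 = 2^2 × 3 × 23
gcd(598, 2346, 897, 276) = 23.

23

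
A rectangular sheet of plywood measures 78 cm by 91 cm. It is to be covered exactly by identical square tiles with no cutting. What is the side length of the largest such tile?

13 cm

The tile side must divide both 78 and 91, so the largest is their gcd.
78 = 2 × 3 × 13
91 = 7 × 13
gcd(78, 91) = 13.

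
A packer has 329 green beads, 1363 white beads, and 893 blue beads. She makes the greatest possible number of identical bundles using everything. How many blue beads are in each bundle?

Number of bundles = gcd(329, 1363, 893).
329 = 7 × 47
1363 = 29 × 47
893 = 19 × 47
gcd(329, 1363, 893) = 47.
blue beads per bundle = 893 / 47 = 19.

19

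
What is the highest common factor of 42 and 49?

7

42 = 2 × 3 × 7
49 = 7^2
gcd(42, 49) = 7.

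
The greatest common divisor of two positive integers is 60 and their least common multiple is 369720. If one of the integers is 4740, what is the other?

For two integers, gcd × lcm = product, so the other is (60 × 369720) / 4740 = 22183200 / 4740 = 4680.

4680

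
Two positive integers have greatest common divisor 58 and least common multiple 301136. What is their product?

17465888

For any two positive integers, gcd × lcm = product = 58 × 301136 = 17465888.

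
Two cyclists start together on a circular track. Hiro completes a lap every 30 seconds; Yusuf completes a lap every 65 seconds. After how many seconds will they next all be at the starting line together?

390 seconds

They coincide at every common multiple of the periods; the first is the LCM.
30 = 2 × 3 × 5
65 = 5 × 13
LCM(30, 65) = 2 × 3 × 5 × 13 = 390.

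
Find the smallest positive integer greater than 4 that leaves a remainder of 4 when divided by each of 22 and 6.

70

N − 4 must be a common multiple of 22 and 6.
22 = 2 × 11
6 = 2 × 3
LCM(22, 6) = 2 × 3 × 11 = 66.
Smallest N > 4 is LCM + 4 = 66 + 4 = 70.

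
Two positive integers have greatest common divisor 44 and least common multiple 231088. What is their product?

For any two positive integers, gcd × lcm = product = 44 × 231088 = 10167872.

10167872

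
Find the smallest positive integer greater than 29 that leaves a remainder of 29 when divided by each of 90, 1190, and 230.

N − 29 must be a common multiple of 90, 1190, and 230.
90 = 2 × 3^2 × 5
1190 = 2 × 5 × 7 × 17
230 = 2 × 5 × 23
LCM(90, 1190, 230) = 2 × 3^2 × 5 × 7 × 17 × 23 = 246330.
Smallest N > 29 is LCM + 29 = 246330 + 29 = 246359.

246359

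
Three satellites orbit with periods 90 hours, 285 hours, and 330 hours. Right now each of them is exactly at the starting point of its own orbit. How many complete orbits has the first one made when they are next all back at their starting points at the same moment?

They are all back at their starting positions together after one LCM of the periods.
90 = 2 × 3^2 × 5
285 = 3 × 5 × 19
330 = 2 × 3 × 5 × 11
LCM(90, 285, 330) = 2 × 3^2 × 5 × 11 × 19 = 18810.
Orbits for period 90: 18810 / 90 = 209.

209 orbits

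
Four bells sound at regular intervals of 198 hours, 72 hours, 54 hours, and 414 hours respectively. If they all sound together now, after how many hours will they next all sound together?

54648 hours

The first simultaneous occurrence is after LCM of the individual periods.
198 = 2 × 3^2 × 11
72 = 2^3 × 3^2
54 = 2 × 3^3
414 = 2 × 3^2 × 23
LCM(198, 72, 54, 414) = 2^3 × 3^3 × 11 × 23 = 54648.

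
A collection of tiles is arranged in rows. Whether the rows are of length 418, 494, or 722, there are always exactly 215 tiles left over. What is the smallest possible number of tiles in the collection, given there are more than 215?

103461

N − 215 must be a common multiple of 418, 494, and 722.
418 = 2 × 11 × 19
494 = 2 × 13 × 19
722 = 2 × 19^2
LCM(418, 494, 722) = 2 × 11 × 13 × 19^2 = 103246.
Smallest N > 215 is LCM + 215 = 103246 + 215 = 103461.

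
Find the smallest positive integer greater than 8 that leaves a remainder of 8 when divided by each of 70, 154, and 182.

N − 8 must be a common multiple of 70, 154, and 182.
70 = 2 × 5 × 7
154 = 2 × 7 × 11
182 = 2 × 7 × 13
LCM(70, 154, 182) = 2 × 5 × 7 × 11 × 13 = 10010.
Smallest N > 8 is LCM + 8 = 10010 + 8 = 10018.

10018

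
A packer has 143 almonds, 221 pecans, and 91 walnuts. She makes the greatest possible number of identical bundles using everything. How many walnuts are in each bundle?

Number of bundles = gcd(143, 221, 91).
143 = 11 × 13
221 = 13 × 17
91 = 7 × 13
gcd(143, 221, 91) = 13.
walnuts per bundle = 91 / 13 = 7.

7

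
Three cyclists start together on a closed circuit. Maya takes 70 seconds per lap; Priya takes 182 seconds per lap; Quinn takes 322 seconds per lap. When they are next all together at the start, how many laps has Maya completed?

299 laps

They are all back at their starting positions together after one LCM of the periods.
70 = 2 × 5 × 7
182 = 2 × 7 × 13
322 = 2 × 7 × 23
LCM(70, 182, 322) = 2 × 5 × 7 × 13 × 23 = 20930.
Laps for period 70: 20930 / 70 = 299.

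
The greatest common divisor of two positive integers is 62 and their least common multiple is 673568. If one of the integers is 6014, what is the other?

6944

For two integers, gcd × lcm = product, so the other is (62 × 673568) / 6014 = 41761216 / 6014 = 6944.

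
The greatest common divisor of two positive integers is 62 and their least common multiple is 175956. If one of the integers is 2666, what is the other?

For two integers, gcd × lcm = product, so the other is (62 × 175956) / 2666 = 10909272 / 2666 = 4092.

4092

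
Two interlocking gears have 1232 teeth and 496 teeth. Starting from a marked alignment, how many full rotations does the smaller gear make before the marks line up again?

All finish a whole number of cycles simultaneously at t = LCM of the periods.
1232 = 2^4 × 7 × 11
496 = 2^4 × 31
LCM(1232, 496) = 2^4 × 7 × 11 × 31 = 38192.
Rotations for period 496: 38192 / 496 = 77.

77 rotations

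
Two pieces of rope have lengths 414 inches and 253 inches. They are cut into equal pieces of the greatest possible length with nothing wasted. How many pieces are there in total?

Piece length = gcd(414, 253).
414 = 2 × 3^2 × 23
253 = 11 × 23
gcd(414, 253) = 23.
Total pieces = 414/23 + 253/23 = 18 + 11 = 29.

29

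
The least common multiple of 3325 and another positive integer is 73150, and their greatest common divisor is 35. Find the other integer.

770

gcd × lcm = product of the two integers, so the other integer is (35 × 73150) / 3325 = 770.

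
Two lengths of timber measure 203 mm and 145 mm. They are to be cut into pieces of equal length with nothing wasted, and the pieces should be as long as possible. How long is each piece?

29 mm

By the Euclidean algorithm:
203 = 1 × 145 + 58
145 = 2 × 58 + 29
58 = 2 × 29 + 0
gcd(203, 145) = 29.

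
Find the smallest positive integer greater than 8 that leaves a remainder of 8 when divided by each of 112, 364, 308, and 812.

N − 8 must be a common multiple of 112, 364, 308, and 812.
112 = 2^4 × 7
364 = 2^2 × 7 × 13
308 = 2^2 × 7 × 11
812 = 2^2 × 7 × 29
LCM(112, 364, 308, 812) = 2^4 × 7 × 11 × 13 × 29 = 464464.
Smallest N > 8 is LCM + 8 = 464464 + 8 = 464472.

464472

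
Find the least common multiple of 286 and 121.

3146

286 = 2 × 11 × 13
121 = 11^2
LCM(286, 121) = 2 × 11^2 × 13 = 3146.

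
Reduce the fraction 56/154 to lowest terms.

4/11

56 = 2^3 × 7
154 = 2 × 7 × 11
gcd(56, 154) = 2 × 7 = 14.
Divide numerator and denominator by 14: 56/154 = 4/11.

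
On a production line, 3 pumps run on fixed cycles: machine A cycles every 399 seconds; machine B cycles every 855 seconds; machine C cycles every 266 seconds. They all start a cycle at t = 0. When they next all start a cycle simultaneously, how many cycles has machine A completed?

30 cycles

The first common completion time is the LCM of the periods.
399 = 3 × 7 × 19
855 = 3^2 × 5 × 19
266 = 2 × 7 × 19
LCM(399, 855, 266) = 2 × 3^2 × 5 × 7 × 19 = 11970.
Cycles for period 399: 11970 / 399 = 30.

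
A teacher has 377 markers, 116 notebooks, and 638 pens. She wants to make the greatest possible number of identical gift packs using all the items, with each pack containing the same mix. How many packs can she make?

The pack count must divide each quantity, so the greatest is gcd(377, 116, 638).
377 = 13 × 29
116 = 2^2 × 29
638 = 2 × 11 × 29
gcd(377, 116, 638) = 29.

29 packs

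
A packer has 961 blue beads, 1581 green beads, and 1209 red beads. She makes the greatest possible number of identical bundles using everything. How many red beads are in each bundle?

39

Number of bundles = gcd(961, 1581, 1209).
961 = 31^2
1581 = 3 × 17 × 31
1209 = 3 × 13 × 31
gcd(961, 1581, 1209) = 31.
red beads per bundle = 1209 / 31 = 39.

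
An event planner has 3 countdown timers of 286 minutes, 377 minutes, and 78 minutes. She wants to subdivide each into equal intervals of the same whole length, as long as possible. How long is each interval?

The interval must divide each timer length; the longest such is the gcd.
286 = 2 × 11 × 13
377 = 13 × 29
78 = 2 × 3 × 13
gcd(286, 377, 78) = 13.

13 minutes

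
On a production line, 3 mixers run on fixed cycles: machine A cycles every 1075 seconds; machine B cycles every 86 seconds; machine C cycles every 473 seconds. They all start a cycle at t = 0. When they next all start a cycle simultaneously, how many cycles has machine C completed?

50 cycles

The first common completion time is the LCM of the periods.
1075 = 5^2 × 43
86 = 2 × 43
473 = 11 × 43
LCM(1075, 86, 473) = 2 × 5^2 × 11 × 43 = 23650.
Cycles for period 473: 23650 / 473 = 50.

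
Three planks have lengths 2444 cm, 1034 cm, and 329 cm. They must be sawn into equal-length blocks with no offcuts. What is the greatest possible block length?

This is the greatest common divisor of 2444, 1034, and 329.
2444 = 2^2 × 13 × 47
1034 = 2 × 11 × 47
329 = 7 × 47
gcd(2444, 1034, 329) = 47.

47 cm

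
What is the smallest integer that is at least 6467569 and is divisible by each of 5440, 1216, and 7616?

6511680

The integer must be a common multiple of 5440, 1216, and 7616, so a multiple of their LCM.
5440 = 2^6 × 5 × 17
1216 = 2^6 × 19
7616 = 2^6 × 7 × 17
LCM(5440, 1216, 7616) = 2^6 × 5 × 7 × 17 × 19 = 723520.
Smallest multiple of 723520 that is ≥ 6467569: ⌈6467569/723520⌉ × 723520 = 9 × 723520 = 6511680.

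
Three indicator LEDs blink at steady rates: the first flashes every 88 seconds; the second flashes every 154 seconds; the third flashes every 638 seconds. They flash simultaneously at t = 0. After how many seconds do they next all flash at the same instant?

They coincide at every common multiple of the periods; the first is the LCM.
88 = 2^3 × 11
154 = 2 × 7 × 11
638 = 2 × 11 × 29
LCM(88, 154, 638) = 2^3 × 7 × 11 × 29 = 17864.

17864 seconds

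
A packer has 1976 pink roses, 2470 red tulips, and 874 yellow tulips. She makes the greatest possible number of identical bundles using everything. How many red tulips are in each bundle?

Number of bundles = gcd(1976, 2470, 874).
1976 = 2^3 × 13 × 19
2470 = 2 × 5 × 13 × 19
874 = 2 × 19 × 23
gcd(1976, 2470, 874) = 2 × 19 = 38.
red tulips per bundle = 2470 / 38 = 65.

65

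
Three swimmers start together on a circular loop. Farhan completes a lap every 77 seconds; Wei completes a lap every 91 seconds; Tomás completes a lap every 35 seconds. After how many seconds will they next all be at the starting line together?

5005 seconds

They coincide at every common multiple of the periods; the first is the LCM.
77 = 7 × 11
91 = 7 × 13
35 = 5 × 7
LCM(77, 91, 35) = 5 × 7 × 11 × 13 = 5005.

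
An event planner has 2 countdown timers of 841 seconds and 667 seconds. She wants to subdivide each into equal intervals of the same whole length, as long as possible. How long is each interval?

29 seconds

The interval must divide each timer length; the longest such is the gcd.
841 = 29^2
667 = 23 × 29
gcd(841, 667) = 29.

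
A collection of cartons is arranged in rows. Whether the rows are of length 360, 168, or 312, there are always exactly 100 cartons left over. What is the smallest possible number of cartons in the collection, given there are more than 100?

32860

N − 100 must be a common multiple of 360, 168, and 312.
360 = 2^3 × 3^2 × 5
168 = 2^3 × 3 × 7
312 = 2^3 × 3 × 13
LCM(360, 168, 312) = 2^3 × 3^2 × 5 × 7 × 13 = 32760.
Smallest N > 100 is LCM + 100 = 32760 + 100 = 32860.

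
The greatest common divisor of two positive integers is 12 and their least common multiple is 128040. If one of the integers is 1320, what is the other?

1164

For two integers, gcd × lcm = product, so the other is (12 × 128040) / 1320 = 1536480 / 1320 = 1164.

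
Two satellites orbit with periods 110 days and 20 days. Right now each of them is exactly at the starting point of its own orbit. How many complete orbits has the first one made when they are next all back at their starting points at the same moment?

They are all back at their starting positions together after one LCM of the periods.
110 = 2 × 5 × 11
20 = 2^2 × 5
LCM(110, 20) = 2^2 × 5 × 11 = 220.
Orbits for period 110: 220 / 110 = 2.

2 orbits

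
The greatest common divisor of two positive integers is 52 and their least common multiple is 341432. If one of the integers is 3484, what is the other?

5096

For two integers, gcd × lcm = product, so the other is (52 × 341432) / 3484 = 17754464 / 3484 = 5096.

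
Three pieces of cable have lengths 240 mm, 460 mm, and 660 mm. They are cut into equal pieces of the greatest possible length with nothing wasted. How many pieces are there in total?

68

Piece length = gcd(240, 460, 660).
240 = 2^4 × 3 × 5
460 = 2^2 × 5 × 23
660 = 2^2 × 3 × 5 × 11
gcd(240, 460, 660) = 2^2 × 5 = 20.
Total pieces = 240/20 + 460/20 + 660/20 = 12 + 23 + 33 = 68.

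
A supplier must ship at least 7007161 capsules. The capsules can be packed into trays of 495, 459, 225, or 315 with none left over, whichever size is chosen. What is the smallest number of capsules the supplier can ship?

The number of capsules must be a common multiple of 495, 459, 225, and 315, so a multiple of their LCM.
495 = 3^2 × 5 × 11
459 = 3^3 × 17
225 = 3^2 × 5^2
315 = 3^2 × 5 × 7
LCM(495, 459, 225, 315) = 3^3 × 5^2 × 7 × 11 × 17 = 883575.
Smallest multiple of 883575 that is ≥ 7007161: ⌈7007161/883575⌉ × 883575 = 8 × 883575 = 7068600.

7068600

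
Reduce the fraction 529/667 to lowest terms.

529 = 23^2
667 = 23 × 29
gcd(529, 667) = 23.
Divide numerator and denominator by 23: 529/667 = 23/29.

23/29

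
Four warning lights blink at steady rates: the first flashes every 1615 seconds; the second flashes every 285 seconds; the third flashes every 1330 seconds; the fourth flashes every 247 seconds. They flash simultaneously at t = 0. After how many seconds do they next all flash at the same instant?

We need the least common multiple of the intervals.
1615 = 5 × 17 × 19
285 = 3 × 5 × 19
1330 = 2 × 5 × 7 × 19
247 = 13 × 19
LCM(1615, 285, 1330, 247) = 2 × 3 × 5 × 7 × 13 × 17 × 19 = 881790.

881790 seconds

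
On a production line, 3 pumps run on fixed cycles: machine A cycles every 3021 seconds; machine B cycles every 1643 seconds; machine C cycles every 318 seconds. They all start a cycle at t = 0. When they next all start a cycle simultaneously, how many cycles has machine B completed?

The first common completion time is the LCM of the periods.
3021 = 3 × 19 × 53
1643 = 31 × 53
318 = 2 × 3 × 53
LCM(3021, 1643, 318) = 2 × 3 × 19 × 31 × 53 = 187302.
Cycles for period 1643: 187302 / 1643 = 114.

114 cycles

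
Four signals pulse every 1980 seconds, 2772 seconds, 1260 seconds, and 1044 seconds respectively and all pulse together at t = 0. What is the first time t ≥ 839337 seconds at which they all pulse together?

Joint pulses occur at multiples of LCM(1980, 2772, 1260, 1044).
1980 = 2^2 × 3^2 × 5 × 11
2772 = 2^2 × 3^2 × 7 × 11
1260 = 2^2 × 3^2 × 5 × 7
1044 = 2^2 × 3^2 × 29
LCM(1980, 2772, 1260, 1044) = 2^2 × 3^2 × 5 × 7 × 11 × 29 = 401940.
Smallest multiple of 401940 that is ≥ 839337: ⌈839337/401940⌉ × 401940 = 3 × 401940 = 1205820.

1205820 seconds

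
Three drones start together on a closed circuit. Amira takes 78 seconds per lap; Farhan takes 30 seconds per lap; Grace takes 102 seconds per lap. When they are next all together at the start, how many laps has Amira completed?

85 laps

All finish a whole number of cycles simultaneously at t = LCM of the periods.
78 = 2 × 3 × 13
30 = 2 × 3 × 5
102 = 2 × 3 × 17
LCM(78, 30, 102) = 2 × 3 × 5 × 13 × 17 = 6630.
Laps for period 78: 6630 / 78 = 85.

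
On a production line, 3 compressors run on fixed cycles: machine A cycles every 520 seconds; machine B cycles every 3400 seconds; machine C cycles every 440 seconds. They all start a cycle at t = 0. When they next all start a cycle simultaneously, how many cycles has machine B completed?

143 cycles

All finish a whole number of cycles simultaneously at t = LCM of the periods.
520 = 2^3 × 5 × 13
3400 = 2^3 × 5^2 × 17
440 = 2^3 × 5 × 11
LCM(520, 3400, 440) = 2^3 × 5^2 × 11 × 13 × 17 = 486200.
Cycles for period 3400: 486200 / 3400 = 143.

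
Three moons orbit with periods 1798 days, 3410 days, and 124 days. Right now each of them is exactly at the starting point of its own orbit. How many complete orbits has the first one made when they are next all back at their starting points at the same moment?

110 orbits

All finish a whole number of cycles simultaneously at t = LCM of the periods.
1798 = 2 × 29 × 31
3410 = 2 × 5 × 11 × 31
124 = 2^2 × 31
LCM(1798, 3410, 124) = 2^2 × 5 × 11 × 29 × 31 = 197780.
Orbits for period 1798: 197780 / 1798 = 110.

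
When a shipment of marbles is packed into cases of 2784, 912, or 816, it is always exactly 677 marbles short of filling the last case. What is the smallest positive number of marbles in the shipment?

Being 677 short of a full case of size k means N ≡ −677 (mod k), i.e. N + 677 is a multiple of each size.
2784 = 2^5 × 3 × 29
912 = 2^4 × 3 × 19
816 = 2^4 × 3 × 17
LCM(2784, 912, 816) = 2^5 × 3 × 17 × 19 × 29 = 899232.
Smallest positive N is 899232 − 677 = 898555.

898555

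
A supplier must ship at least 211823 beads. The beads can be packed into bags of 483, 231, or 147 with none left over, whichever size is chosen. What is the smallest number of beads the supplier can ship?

The number of beads must be a common multiple of 483, 231, and 147, so a multiple of their LCM.
483 = 3 × 7 × 23
231 = 3 × 7 × 11
147 = 3 × 7^2
LCM(483, 231, 147) = 3 × 7^2 × 11 × 23 = 37191.
Smallest multiple of 37191 that is ≥ 211823: ⌈211823/37191⌉ × 37191 = 6 × 37191 = 223146.

223146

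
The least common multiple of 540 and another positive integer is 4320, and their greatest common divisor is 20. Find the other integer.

gcd × lcm = product of the two integers, so the other integer is (20 × 4320) / 540 = 160.

160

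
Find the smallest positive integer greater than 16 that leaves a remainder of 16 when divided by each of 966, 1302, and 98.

209638

N − 16 must be a common multiple of 966, 1302, and 98.
966 = 2 × 3 × 7 × 23
1302 = 2 × 3 × 7 × 31
98 = 2 × 7^2
LCM(966, 1302, 98) = 2 × 3 × 7^2 × 23 × 31 = 209622.
Smallest N > 16 is LCM + 16 = 209622 + 16 = 209638.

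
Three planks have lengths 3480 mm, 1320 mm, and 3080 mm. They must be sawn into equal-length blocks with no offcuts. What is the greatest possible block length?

40 mm

The block length must divide every plank, so the greatest is gcd(3480, 1320, 3080).
3480 = 2^3 × 3 × 5 × 29
1320 = 2^3 × 3 × 5 × 11
3080 = 2^3 × 5 × 7 × 11
gcd(3480, 1320, 3080) = 2^3 × 5 = 40.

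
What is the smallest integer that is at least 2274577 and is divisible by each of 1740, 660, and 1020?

The integer must be a common multiple of 1740, 660, and 1020, so a multiple of their LCM.
1740 = 2^2 × 3 × 5 × 29
660 = 2^2 × 3 × 5 × 11
1020 = 2^2 × 3 × 5 × 17
LCM(1740, 660, 1020) = 2^2 × 3 × 5 × 11 × 17 × 29 = 325380.
Smallest multiple of 325380 that is ≥ 2274577: ⌈2274577/325380⌉ × 325380 = 7 × 325380 = 2277660.

2277660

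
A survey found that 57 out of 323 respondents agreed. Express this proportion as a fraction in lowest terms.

3/17

57 = 3 × 19
323 = 17 × 19
gcd(57, 323) = 19.
Divide numerator and denominator by 19: 57/323 = 3/17.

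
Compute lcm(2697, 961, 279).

2697 = 3 × 29 × 31
961 = 31^2
279 = 3^2 × 31
LCM(2697, 961, 279) = 3^2 × 29 × 31^2 = 250821.

250821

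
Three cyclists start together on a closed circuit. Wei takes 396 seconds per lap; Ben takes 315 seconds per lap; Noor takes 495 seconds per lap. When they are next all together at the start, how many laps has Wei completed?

They are all back at their starting positions together after one LCM of the periods.
396 = 2^2 × 3^2 × 11
315 = 3^2 × 5 × 7
495 = 3^2 × 5 × 11
LCM(396, 315, 495) = 2^2 × 3^2 × 5 × 7 × 11 = 13860.
Laps for period 396: 13860 / 396 = 35.

35 laps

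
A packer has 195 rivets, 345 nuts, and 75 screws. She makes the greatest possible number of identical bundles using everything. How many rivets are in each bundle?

13

Number of bundles = gcd(195, 345, 75).
195 = 3 × 5 × 13
345 = 3 × 5 × 23
75 = 3 × 5^2
gcd(195, 345, 75) = 3 × 5 = 15.
rivets per bundle = 195 / 15 = 13.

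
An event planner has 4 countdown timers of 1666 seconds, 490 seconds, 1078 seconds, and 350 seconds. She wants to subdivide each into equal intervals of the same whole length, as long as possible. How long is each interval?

The interval must divide each timer length; the longest such is the gcd.
1666 = 2 × 7^2 × 17
490 = 2 × 5 × 7^2
1078 = 2 × 7^2 × 11
350 = 2 × 5^2 × 7
gcd(1666, 490, 1078, 350) = 2 × 7 = 14.

14 seconds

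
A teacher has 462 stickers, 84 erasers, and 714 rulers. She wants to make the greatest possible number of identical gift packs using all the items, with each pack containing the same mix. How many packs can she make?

The pack count must divide each quantity, so the greatest is gcd(462, 84, 714).
462 = 2 × 3 × 7 × 11
84 = 2^2 × 3 × 7
714 = 2 × 3 × 7 × 17
gcd(462, 84, 714) = 2 × 3 × 7 = 42.

42 packs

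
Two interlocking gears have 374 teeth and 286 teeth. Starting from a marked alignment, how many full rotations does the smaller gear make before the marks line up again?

17 rotations

The first common completion time is the LCM of the periods.
374 = 2 × 11 × 17
286 = 2 × 11 × 13
LCM(374, 286) = 2 × 11 × 13 × 17 = 4862.
Rotations for period 286: 4862 / 286 = 17.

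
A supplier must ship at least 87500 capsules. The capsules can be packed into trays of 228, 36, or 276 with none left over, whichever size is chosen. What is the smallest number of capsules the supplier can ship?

94392

The number of capsules must be a common multiple of 228, 36, and 276, so a multiple of their LCM.
228 = 2^2 × 3 × 19
36 = 2^2 × 3^2
276 = 2^2 × 3 × 23
LCM(228, 36, 276) = 2^2 × 3^2 × 19 × 23 = 15732.
Smallest multiple of 15732 that is ≥ 87500: ⌈87500/15732⌉ × 15732 = 6 × 15732 = 94392.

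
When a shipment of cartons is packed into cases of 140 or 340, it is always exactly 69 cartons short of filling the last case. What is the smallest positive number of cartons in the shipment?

2311

Being 69 short of a full case of size k means N ≡ −69 (mod k), i.e. N + 69 is a multiple of each size.
140 = 2^2 × 5 × 7
340 = 2^2 × 5 × 17
LCM(140, 340) = 2^2 × 5 × 7 × 17 = 2380.
Smallest positive N is 2380 − 69 = 2311.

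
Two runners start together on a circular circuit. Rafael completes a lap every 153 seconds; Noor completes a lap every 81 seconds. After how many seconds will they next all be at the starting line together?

They coincide at every common multiple of the periods; the first is the LCM.
153 = 3^2 × 17
81 = 3^4
LCM(153, 81) = 3^4 × 17 = 1377.

1377 seconds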